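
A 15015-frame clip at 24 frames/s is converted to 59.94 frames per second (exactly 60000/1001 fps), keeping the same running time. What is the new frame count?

37500 frames

Target frames = source frames × (target rate / source rate) = 15015 × (60000/1001)/(24) = 15015 × 2500/1001 = 37500.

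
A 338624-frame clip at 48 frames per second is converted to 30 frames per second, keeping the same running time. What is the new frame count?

211640 frames

Target frames = source frames × (target rate / source rate) = 338624 × (30)/(48) = 338624 × 5/8 = 211640.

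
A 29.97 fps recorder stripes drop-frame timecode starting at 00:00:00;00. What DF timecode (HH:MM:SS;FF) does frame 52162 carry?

Each 10-minute DF block holds 10 × 60 × 30 − 9 × 2 = 17982 frames. 52162 ÷ 17982 → 2 full blocks, remainder 16198.
Within the partial block the first minute is 1800 frames and each further minute 1798, so 9 further minute boundaries passed. Total skipped labels = 18 × 2 + 2 × 9 = 54.
Non-drop label index = 52162 + 54 = 52216; at 30 labels/s that is 00:29:00:16, i.e. DF 00:29:00;16.

00:29:00;16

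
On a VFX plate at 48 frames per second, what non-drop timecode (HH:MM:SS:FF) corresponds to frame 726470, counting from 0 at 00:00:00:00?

726470 ÷ 48 = 15134 full seconds, remainder 38 frames.
15134 s = 4 h 12 min 14 s.
Timecode: 04:12:14:38.

04:12:14:38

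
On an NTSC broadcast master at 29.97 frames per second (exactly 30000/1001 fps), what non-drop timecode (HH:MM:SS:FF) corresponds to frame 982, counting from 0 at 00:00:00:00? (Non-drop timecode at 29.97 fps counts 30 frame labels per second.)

982 ÷ 30 = 32 full seconds, remainder 22 frames.
32 s = 0 h 0 min 32 s.
Timecode: 00:00:32:22.

00:00:32:22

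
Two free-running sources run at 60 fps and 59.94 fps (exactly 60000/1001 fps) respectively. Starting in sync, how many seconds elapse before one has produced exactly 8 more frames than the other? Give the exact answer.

The gap grows by |60000/1001 − 60| = 60/1001 frames per second.
Time for a 8-frame gap: 8 ÷ (60/1001) = 2002/15 s.

2002/15 seconds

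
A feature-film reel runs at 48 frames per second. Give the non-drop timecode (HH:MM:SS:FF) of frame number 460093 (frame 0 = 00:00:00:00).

460093 ÷ 48 = 9585 full seconds, remainder 13 frames.
9585 s = 2 h 39 min 45 s.
Timecode: 02:39:45:13.

02:39:45:13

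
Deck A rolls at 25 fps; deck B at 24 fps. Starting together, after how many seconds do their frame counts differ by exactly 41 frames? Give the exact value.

41 seconds

The gap grows by |24 − 25| = 1 frame per second.
Time for a 41-frame gap: 41 ÷ (1) = 41 s.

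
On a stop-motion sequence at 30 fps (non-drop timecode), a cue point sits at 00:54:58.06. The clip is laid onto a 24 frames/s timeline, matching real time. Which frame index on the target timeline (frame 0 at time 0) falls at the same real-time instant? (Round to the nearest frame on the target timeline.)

frame 79157

Source frame index: (0×3600 + 54×60 + 58) × 30 + 6 = 98946.
Real time: 98946 / (30) = 16491/5 s.
Target frame: (16491/5) × (24) = 395784/5 ≈ 79156.800 → 79157.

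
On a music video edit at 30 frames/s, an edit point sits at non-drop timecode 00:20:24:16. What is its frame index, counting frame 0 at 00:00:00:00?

frame 36736

Total seconds to the label: (0 × 3600 + 20 × 60 + 24) = 1224.
Frame index = 1224 × 30 + 16 = 36736.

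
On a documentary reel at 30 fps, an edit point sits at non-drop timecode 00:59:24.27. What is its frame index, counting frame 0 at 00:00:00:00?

Total seconds to the label: (0 × 3600 + 59 × 60 + 24) = 3564.
Frame index = 3564 × 30 + 27 = 106947.

106947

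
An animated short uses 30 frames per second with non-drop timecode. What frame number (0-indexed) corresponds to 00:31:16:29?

frame 56309

Total seconds to the label: (0 × 3600 + 31 × 60 + 16) = 1876.
Frame index = 1876 × 30 + 29 = 56309.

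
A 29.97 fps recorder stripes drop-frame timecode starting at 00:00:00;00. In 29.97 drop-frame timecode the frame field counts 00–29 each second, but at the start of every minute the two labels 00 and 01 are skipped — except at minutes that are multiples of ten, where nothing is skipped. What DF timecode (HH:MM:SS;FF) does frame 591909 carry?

05:29:10;03

Each 10-minute DF block holds 10 × 60 × 30 − 9 × 2 = 17982 frames. 591909 ÷ 17982 → 32 full blocks, remainder 16485.
Within the partial block the first minute is 1800 frames and each further minute 1798, so 9 further minute boundaries passed. Total skipped labels = 18 × 32 + 2 × 9 = 594.
Non-drop label index = 591909 + 594 = 592503; at 30 labels/s that is 05:29:10:03, i.e. DF 05:29:10;03.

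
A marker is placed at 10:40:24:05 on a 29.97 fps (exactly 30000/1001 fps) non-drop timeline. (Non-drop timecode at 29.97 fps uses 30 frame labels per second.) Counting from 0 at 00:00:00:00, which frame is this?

Total seconds to the label: (10 × 3600 + 40 × 60 + 24) = 38424.
Frame index = 38424 × 30 + 5 = 1152725.

frame 1152725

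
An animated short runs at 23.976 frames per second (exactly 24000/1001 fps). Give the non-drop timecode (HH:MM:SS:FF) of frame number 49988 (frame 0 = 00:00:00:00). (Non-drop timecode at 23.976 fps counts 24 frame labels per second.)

49988 ÷ 24 = 2082 full seconds, remainder 20 frames.
2082 s = 0 h 34 min 42 s.
Timecode: 00:34:42:20.

00:34:42:20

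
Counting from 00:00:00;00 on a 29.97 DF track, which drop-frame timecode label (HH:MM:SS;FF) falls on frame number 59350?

00:33:00;10

Each 10-minute DF block holds 10 × 60 × 30 − 9 × 2 = 17982 frames. 59350 ÷ 17982 → 3 full blocks, remainder 5404.
Within the partial block the first minute is 1800 frames and each further minute 1798, so 3 further minute boundaries passed. Total skipped labels = 18 × 3 + 2 × 3 = 60.
Non-drop label index = 59350 + 60 = 59410; at 30 labels/s that is 00:33:00:10, i.e. DF 00:33:00;10.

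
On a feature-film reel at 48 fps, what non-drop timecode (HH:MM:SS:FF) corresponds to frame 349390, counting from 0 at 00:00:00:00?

349390 ÷ 48 = 7278 full seconds, remainder 46 frames.
7278 s = 2 h 1 min 18 s.
Timecode: 02:01:18:46.

02:01:18:46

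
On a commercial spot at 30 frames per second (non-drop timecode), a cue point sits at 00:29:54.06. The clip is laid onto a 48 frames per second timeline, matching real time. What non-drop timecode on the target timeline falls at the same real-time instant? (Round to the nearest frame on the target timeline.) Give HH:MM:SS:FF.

00:29:54:10

Source frame index: (0×3600 + 29×60 + 54) × 30 + 6 = 53826.
Real time: 53826 / (30) = 8971/5 s.
Target frame: (8971/5) × (48) = 430608/5 ≈ 86121.600 → 86122.
At 48 labels/s: frame 86122 → 00:29:54:10.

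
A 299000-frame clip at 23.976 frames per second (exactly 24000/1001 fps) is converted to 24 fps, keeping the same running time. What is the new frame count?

299299 frames

Target frames = source frames × (target rate / source rate) = 299000 × (24)/(24000/1001) = 299000 × 1001/1000 = 299299.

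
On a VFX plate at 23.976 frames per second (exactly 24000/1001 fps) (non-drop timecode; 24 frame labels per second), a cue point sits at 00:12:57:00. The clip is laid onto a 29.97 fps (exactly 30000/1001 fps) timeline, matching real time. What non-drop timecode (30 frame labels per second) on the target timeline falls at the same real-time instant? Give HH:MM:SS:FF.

Source frame index: (0×3600 + 12×60 + 57) × 24 + 0 = 18648.
Real time: 18648 / (24000/1001) = 777777/1000 s.
Target frame: (777777/1000) × (30000/1001) = 23310.
At 30 labels/s: frame 23310 → 00:12:57:00.

00:12:57:00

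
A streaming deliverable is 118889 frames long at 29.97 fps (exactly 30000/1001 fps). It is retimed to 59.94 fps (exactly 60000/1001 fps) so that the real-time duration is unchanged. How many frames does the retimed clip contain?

Frames at target rate = 118889 × (60000/1001) / (30000/1001) = 237778.

237778 frames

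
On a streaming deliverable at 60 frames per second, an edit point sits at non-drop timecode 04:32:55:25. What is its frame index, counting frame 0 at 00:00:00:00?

Total seconds to the label: (4 × 3600 + 32 × 60 + 55) = 16375.
Frame index = 16375 × 60 + 25 = 982525.

frame 982525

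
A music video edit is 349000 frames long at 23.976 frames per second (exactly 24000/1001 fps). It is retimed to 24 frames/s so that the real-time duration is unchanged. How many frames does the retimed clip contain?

Target frames = source frames × (target rate / source rate) = 349000 × (24)/(24000/1001) = 349000 × 1001/1000 = 349349.

349349 frames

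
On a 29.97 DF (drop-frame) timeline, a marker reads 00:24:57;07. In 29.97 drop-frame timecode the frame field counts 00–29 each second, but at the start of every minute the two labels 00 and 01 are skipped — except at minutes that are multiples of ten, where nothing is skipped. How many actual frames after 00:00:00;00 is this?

44873

As if non-drop at 30 labels/s: (0 × 3600 + 24 × 60 + 57) × 30 + 7 = 44917.
Minute boundaries passed: 24; those not divisible by 10: 24 − 2 = 22; dropped labels = 2 × 22 = 44.
Actual frame index = 44917 − 44 = 44873.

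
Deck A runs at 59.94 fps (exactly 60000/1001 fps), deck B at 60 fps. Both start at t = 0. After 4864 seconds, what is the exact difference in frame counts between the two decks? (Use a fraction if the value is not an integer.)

291840/1001 frames

A emits 60000/1001 × 4864 = 291840000/1001 frames; B emits 60 × 4864 = 291840.
Difference = 291840/1001 frames (≈ 291.5485); B is ahead of A.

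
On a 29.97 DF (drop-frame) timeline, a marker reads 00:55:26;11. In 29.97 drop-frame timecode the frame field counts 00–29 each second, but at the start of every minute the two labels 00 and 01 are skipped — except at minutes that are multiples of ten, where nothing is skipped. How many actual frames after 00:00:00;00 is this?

99691

Complete 10-minute blocks: 5, each 17982 frames → 89910.
Remaining 5 whole minutes in the current block: 1800 + 4 × 1798 = 8992 frames.
Within the current minute: 26 × 30 + 11 − 2 = 789 (labels ;00/;01 skipped at this minute). Total = 89910 + 8992 + 789 = 99691.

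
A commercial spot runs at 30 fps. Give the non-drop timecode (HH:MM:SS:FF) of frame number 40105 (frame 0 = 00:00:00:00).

00:22:16:25

40105 ÷ 30 = 1336 full seconds, remainder 25 frames.
1336 s = 0 h 22 min 16 s.
Timecode: 00:22:16:25.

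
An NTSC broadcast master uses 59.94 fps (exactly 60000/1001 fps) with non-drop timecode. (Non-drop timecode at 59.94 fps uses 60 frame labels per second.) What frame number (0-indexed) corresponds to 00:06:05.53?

21953

Total seconds to the label: (0 × 3600 + 6 × 60 + 5) = 365.
Frame index = 365 × 60 + 53 = 21953.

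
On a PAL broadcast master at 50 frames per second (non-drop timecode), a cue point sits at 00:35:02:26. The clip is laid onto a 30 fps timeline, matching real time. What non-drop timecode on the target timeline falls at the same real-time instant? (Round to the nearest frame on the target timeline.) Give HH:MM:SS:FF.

Source frame index: (0×3600 + 35×60 + 2) × 50 + 26 = 105126.
Real time: 105126 / (50) = 52563/25 s.
Target frame: (52563/25) × (30) = 315378/5 ≈ 63075.600 → 63076.
At 30 labels/s: frame 63076 → 00:35:02:16.

00:35:02:16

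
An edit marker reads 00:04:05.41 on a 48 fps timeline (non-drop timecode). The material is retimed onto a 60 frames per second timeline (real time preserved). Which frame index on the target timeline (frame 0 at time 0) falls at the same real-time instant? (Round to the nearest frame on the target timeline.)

Source frame index: (0×3600 + 4×60 + 5) × 48 + 41 = 11801.
Real time: 11801 / (48) = 11801/48 s.
Target frame: (11801/48) × (60) = 59005/4 ≈ 14751.250 → 14751.

frame 14751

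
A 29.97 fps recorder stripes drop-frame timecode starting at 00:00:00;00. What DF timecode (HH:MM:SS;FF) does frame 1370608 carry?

12:42:12;20

Ten DF minutes hold 17982 frames, so frame 1370608 lies in block 76 (frames 1366632–1384613) with 3976 frames into that block.
The block's first minute is 1800 frames and the rest 1798 each; 3976 frames reaches minute 2, so 76 × 18 + 2 × 2 = 1372 labels have been skipped so far.
Adding those back, label number 1370608 + 1372 = 1371980 at 30 labels/s is 45732 s + 20 f = 12 h 42 min 12 s frame 20, i.e. 12:42:12;20.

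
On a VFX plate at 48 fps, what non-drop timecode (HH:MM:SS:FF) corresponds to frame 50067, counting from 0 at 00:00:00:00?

50067 ÷ 48 = 1043 full seconds, remainder 3 frames.
1043 s = 0 h 17 min 23 s.
Timecode: 00:17:23:03.

00:17:23:03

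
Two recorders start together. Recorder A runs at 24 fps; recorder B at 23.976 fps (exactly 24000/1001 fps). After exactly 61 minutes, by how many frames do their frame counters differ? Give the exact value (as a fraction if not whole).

87840/1001 frames

61 min = 3660 s.
A emits 24 × 3660 = 87840 frames; B emits 24000/1001 × 3660 = 87840000/1001.
Difference = 87840/1001 frames (≈ 87.7522); B is behind A.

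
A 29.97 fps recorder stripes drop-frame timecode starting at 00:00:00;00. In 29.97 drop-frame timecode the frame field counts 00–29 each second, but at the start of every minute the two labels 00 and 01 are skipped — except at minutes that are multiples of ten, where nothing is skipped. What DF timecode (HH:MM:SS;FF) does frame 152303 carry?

Ten DF minutes hold 17982 frames, so frame 152303 lies in block 8 (frames 143856–161837) with 8447 frames into that block.
The block's first minute is 1800 frames and the rest 1798 each; 8447 frames reaches minute 4, so 8 × 18 + 4 × 2 = 152 labels have been skipped so far.
Adding those back, label number 152303 + 152 = 152455 at 30 labels/s is 5081 s + 25 f = 1 h 24 min 41 s frame 25, i.e. 01:24:41;25.

01:24:41;25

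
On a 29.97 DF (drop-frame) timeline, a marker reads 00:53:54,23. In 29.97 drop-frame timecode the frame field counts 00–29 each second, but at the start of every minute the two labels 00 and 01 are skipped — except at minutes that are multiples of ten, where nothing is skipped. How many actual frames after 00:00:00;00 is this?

Complete 10-minute blocks: 5, each 17982 frames → 89910.
Remaining 3 whole minutes in the current block: 1800 + 2 × 1798 = 5396 frames.
Within the current minute: 54 × 30 + 23 − 2 = 1641 (labels ;00/;01 skipped at this minute). Total = 89910 + 5396 + 1641 = 96947.

96947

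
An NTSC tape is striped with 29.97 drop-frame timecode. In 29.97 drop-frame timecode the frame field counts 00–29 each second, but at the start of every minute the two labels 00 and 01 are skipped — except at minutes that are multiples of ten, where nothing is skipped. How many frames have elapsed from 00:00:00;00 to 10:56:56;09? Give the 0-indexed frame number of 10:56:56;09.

1181307

As if non-drop at 30 labels/s: (10 × 3600 + 56 × 60 + 56) × 30 + 9 = 1182489.
Minute boundaries passed: 656; those not divisible by 10: 656 − 65 = 591; dropped labels = 2 × 591 = 1182.
Actual frame index = 1182489 − 1182 = 1181307.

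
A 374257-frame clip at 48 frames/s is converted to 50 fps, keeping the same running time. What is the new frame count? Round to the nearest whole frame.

389851 frames

Frames at target rate = 374257 × (50) / (48) = 9356425/24 ≈ 389851.042.
Nearest whole frame: 389851.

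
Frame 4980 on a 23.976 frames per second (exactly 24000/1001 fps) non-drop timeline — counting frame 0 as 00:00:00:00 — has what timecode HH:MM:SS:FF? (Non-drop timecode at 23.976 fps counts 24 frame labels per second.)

4980 ÷ 24 = 207 full seconds, remainder 12 frames.
207 s = 0 h 3 min 27 s.
Timecode: 00:03:27:12.

00:03:27:12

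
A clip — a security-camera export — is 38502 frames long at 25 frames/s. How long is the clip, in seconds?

Running time = 38502 / (25) = 1540.08 s.

1540.08 seconds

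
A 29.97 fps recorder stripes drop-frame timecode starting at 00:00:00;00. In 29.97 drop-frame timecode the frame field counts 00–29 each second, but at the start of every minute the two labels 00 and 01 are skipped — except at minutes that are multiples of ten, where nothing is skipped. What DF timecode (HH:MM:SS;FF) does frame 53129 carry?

Each 10-minute DF block holds 10 × 60 × 30 − 9 × 2 = 17982 frames. 53129 ÷ 17982 → 2 full blocks, remainder 17165.
Within the partial block the first minute is 1800 frames and each further minute 1798, so 9 further minute boundaries passed. Total skipped labels = 18 × 2 + 2 × 9 = 54.
Non-drop label index = 53129 + 54 = 53183; at 30 labels/s that is 00:29:32:23, i.e. DF 00:29:32;23.

00:29:32;23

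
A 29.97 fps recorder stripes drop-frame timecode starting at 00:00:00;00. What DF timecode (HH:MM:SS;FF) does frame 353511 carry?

Each 10-minute DF block holds 10 × 60 × 30 − 9 × 2 = 17982 frames. 353511 ÷ 17982 → 19 full blocks, remainder 11853.
Within the partial block the first minute is 1800 frames and each further minute 1798, so 6 further minute boundaries passed. Total skipped labels = 18 × 19 + 2 × 6 = 354.
Non-drop label index = 353511 + 354 = 353865; at 30 labels/s that is 03:16:35:15, i.e. DF 03:16:35;15.

03:16:35;15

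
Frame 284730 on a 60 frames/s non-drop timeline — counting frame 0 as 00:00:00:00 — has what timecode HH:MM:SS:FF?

284730 ÷ 60 = 4745 full seconds, remainder 30 frames.
4745 s = 1 h 19 min 5 s.
Timecode: 01:19:05:30.

01:19:05:30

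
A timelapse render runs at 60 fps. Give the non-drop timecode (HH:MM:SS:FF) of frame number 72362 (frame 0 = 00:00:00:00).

72362 ÷ 60 = 1206 full seconds, remainder 2 frames.
1206 s = 0 h 20 min 6 s.
Timecode: 00:20:06:02.

00:20:06:02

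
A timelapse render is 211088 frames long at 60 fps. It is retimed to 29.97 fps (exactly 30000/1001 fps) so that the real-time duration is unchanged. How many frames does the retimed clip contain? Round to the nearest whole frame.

105439 frames

Frames at target rate = 211088 × (30000/1001) / (60) = 105544000/1001 ≈ 105438.561.
Nearest whole frame: 105439.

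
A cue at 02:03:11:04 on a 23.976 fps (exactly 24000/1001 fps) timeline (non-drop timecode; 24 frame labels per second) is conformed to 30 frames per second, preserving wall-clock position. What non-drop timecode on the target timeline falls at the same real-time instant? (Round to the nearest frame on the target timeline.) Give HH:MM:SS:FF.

02:03:18:17

Source frame index: (2×3600 + 3×60 + 11) × 24 + 4 = 177388.
Real time: 177388 / (24000/1001) = 44391347/6000 s.
Target frame: (44391347/6000) × (30) = 44391347/200 ≈ 221956.735 → 221957.
At 30 labels/s: frame 221957 → 02:03:18:17.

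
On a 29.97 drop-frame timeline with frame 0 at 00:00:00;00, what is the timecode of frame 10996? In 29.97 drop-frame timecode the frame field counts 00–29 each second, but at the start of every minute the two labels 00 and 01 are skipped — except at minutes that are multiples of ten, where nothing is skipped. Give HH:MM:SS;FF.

Each 10-minute DF block holds 10 × 60 × 30 − 9 × 2 = 17982 frames. 10996 ÷ 17982 → 0 full blocks, remainder 10996.
Within the partial block the first minute is 1800 frames and each further minute 1798, so 6 further minute boundaries passed. Total skipped labels = 18 × 0 + 2 × 6 = 12.
Non-drop label index = 10996 + 12 = 11008; at 30 labels/s that is 00:06:06:28, i.e. DF 00:06:06;28.

00:06:06;28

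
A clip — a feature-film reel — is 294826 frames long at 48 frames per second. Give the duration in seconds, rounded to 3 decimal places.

Running time = 294826 × 1/48 = 147413/24 s ≈ 6142.208 s.

6142.208 seconds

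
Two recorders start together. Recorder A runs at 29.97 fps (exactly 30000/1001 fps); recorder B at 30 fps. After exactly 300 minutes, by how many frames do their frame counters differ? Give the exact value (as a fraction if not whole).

300 min = 18000 s.
A emits 30000/1001 × 18000 = 540000000/1001 frames; B emits 30 × 18000 = 540000.
Difference = 540000/1001 frames (≈ 539.4605); B is ahead of A.

540000/1001 frames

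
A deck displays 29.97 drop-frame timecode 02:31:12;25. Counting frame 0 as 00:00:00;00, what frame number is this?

Complete 10-minute blocks: 15, each 17982 frames → 269730.
Remaining 1 whole minute in the current block: 1800 + 0 × 1798 = 1800 frames.
Within the current minute: 12 × 30 + 25 − 2 = 383 (labels ;00/;01 skipped at this minute). Total = 269730 + 1800 + 383 = 271913.

271913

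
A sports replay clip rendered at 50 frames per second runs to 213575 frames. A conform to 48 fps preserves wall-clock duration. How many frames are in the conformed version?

205032 frames

Target frames = source frames × (target rate / source rate) = 213575 × (48)/(50) = 213575 × 24/25 = 205032.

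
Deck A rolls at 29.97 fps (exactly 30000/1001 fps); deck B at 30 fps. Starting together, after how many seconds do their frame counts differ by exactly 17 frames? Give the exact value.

17017/30 seconds

The gap grows by |30 − 30000/1001| = 30/1001 frames per second.
Time for a 17-frame gap: 17 ÷ (30/1001) = 17017/30 s.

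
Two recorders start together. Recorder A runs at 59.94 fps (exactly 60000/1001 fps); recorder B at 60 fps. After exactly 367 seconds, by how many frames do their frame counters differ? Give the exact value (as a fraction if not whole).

A emits 60000/1001 × 367 = 22020000/1001 frames; B emits 60 × 367 = 22020.
Difference = 22020/1001 frames (≈ 21.9980); B is ahead of A.

22020/1001 frames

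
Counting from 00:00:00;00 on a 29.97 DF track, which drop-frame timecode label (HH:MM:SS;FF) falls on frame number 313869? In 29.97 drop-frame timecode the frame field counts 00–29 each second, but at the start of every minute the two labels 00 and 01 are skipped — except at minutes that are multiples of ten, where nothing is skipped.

02:54:32;23

Ten DF minutes hold 17982 frames, so frame 313869 lies in block 17 (frames 305694–323675) with 8175 frames into that block.
The block's first minute is 1800 frames and the rest 1798 each; 8175 frames reaches minute 4, so 17 × 18 + 4 × 2 = 314 labels have been skipped so far.
Adding those back, label number 313869 + 314 = 314183 at 30 labels/s is 10472 s + 23 f = 2 h 54 min 32 s frame 23, i.e. 02:54:32;23.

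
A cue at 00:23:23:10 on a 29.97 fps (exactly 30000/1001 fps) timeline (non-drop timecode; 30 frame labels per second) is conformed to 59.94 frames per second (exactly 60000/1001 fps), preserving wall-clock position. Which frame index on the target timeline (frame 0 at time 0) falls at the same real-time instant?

frame 84200

Source frame index: (0×3600 + 23×60 + 23) × 30 + 10 = 42100.
Real time: 42100 / (30000/1001) = 421421/300 s.
Target frame: (421421/300) × (60000/1001) = 84200.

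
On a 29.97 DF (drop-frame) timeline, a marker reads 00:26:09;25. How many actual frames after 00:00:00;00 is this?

47047

As if non-drop at 30 labels/s: (0 × 3600 + 26 × 60 + 9) × 30 + 25 = 47095.
Minute boundaries passed: 26; those not divisible by 10: 26 − 2 = 24; dropped labels = 2 × 24 = 48.
Actual frame index = 47095 − 48 = 47047.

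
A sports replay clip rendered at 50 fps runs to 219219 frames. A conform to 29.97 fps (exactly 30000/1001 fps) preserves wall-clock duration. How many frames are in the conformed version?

131400 frames

Target frames = source frames × (target rate / source rate) = 219219 × (30000/1001)/(50) = 219219 × 600/1001 = 131400.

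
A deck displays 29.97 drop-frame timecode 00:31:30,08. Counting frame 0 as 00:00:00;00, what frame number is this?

56652

Complete 10-minute blocks: 3, each 17982 frames → 53946.
Remaining 1 whole minute in the current block: 1800 + 0 × 1798 = 1800 frames.
Within the current minute: 30 × 30 + 8 − 2 = 906 (labels ;00/;01 skipped at this minute). Total = 53946 + 1800 + 906 = 56652.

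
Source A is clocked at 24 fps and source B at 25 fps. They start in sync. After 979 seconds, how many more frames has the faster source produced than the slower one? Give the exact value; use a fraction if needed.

979 frames

A emits 24 × 979 = 23496 frames; B emits 25 × 979 = 24475.
Difference = 979 frames; B is ahead of A.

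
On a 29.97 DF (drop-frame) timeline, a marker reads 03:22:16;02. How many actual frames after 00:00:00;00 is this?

363718

As if non-drop at 30 labels/s: (3 × 3600 + 22 × 60 + 16) × 30 + 2 = 364082.
Minute boundaries passed: 202; those not divisible by 10: 202 − 20 = 182; dropped labels = 2 × 182 = 364.
Actual frame index = 364082 − 364 = 363718.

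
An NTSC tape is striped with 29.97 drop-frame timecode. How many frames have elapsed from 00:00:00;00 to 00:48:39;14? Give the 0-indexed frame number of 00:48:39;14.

87496

As if non-drop at 30 labels/s: (0 × 3600 + 48 × 60 + 39) × 30 + 14 = 87584.
Minute boundaries passed: 48; those not divisible by 10: 48 − 4 = 44; dropped labels = 2 × 44 = 88.
Actual frame index = 87584 − 88 = 87496.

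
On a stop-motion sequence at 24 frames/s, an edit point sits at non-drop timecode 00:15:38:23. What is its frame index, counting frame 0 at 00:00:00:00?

Total seconds to the label: (0 × 3600 + 15 × 60 + 38) = 938.
Frame index = 938 × 24 + 23 = 22535.

frame 22535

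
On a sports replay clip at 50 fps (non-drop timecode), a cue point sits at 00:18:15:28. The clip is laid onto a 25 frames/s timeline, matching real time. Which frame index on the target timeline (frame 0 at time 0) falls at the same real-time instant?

Source frame index: (0×3600 + 18×60 + 15) × 50 + 28 = 54778.
Real time: 54778 / (50) = 27389/25 s.
Target frame: (27389/25) × (25) = 27389.

frame 27389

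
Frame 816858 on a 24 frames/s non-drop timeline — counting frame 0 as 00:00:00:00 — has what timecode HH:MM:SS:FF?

09:27:15:18

816858 ÷ 24 = 34035 full seconds, remainder 18 frames.
34035 s = 9 h 27 min 15 s.
Timecode: 09:27:15:18.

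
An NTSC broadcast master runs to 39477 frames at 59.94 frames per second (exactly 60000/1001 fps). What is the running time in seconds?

658.60795 seconds

Running time = 39477 / (60000/1001) = 658.60795 s.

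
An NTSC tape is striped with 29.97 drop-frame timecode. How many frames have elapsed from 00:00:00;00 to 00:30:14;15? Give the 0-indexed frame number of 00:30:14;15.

Complete 10-minute blocks: 3, each 17982 frames → 53946.
Remaining 0 whole minutes in the current block: 0 frames.
Within the current minute: 14 × 30 + 15 = 435. Total = 53946 + 0 + 435 = 54381.

54381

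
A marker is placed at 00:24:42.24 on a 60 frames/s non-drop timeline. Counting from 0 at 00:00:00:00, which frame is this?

frame 88944

Total seconds to the label: (0 × 3600 + 24 × 60 + 42) = 1482.
Frame index = 1482 × 60 + 24 = 88944.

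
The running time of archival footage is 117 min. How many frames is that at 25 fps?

117 min = 7020 s.
Frames = 7020 × 25 = 175500.

175500 frames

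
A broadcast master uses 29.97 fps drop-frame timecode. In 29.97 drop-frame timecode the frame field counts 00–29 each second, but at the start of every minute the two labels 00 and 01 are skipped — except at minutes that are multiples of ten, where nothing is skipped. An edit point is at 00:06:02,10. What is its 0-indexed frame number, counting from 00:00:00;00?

10858

As if non-drop at 30 labels/s: (0 × 3600 + 6 × 60 + 2) × 30 + 10 = 10870.
Minute boundaries passed: 6; those not divisible by 10: 6 − 0 = 6; dropped labels = 2 × 6 = 12.
Actual frame index = 10870 − 12 = 10858.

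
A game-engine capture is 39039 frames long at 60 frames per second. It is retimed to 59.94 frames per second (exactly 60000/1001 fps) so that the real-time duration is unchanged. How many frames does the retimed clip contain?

39000 frames

Target frames = source frames × (target rate / source rate) = 39039 × (60000/1001)/(60) = 39039 × 1000/1001 = 39000.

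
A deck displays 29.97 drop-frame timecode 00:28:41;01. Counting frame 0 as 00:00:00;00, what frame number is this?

51579

As if non-drop at 30 labels/s: (0 × 3600 + 28 × 60 + 41) × 30 + 1 = 51631.
Minute boundaries passed: 28; those not divisible by 10: 28 − 2 = 26; dropped labels = 2 × 26 = 52.
Actual frame index = 51631 − 52 = 51579.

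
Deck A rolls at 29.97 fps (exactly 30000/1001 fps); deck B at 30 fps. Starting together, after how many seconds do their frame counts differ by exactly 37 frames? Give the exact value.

37037/30 seconds

The gap grows by |30 − 30000/1001| = 30/1001 frames per second.
Time for a 37-frame gap: 37 ÷ (30/1001) = 37037/30 s.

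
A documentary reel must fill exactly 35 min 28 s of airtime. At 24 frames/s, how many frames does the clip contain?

35 min 28 s = 2128 s.
Frames = 2128 × 24 = 51072.

51072 frames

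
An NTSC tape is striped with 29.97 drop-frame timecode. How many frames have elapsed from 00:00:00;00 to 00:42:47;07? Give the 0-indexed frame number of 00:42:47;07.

As if non-drop at 30 labels/s: (0 × 3600 + 42 × 60 + 47) × 30 + 7 = 77017.
Minute boundaries passed: 42; those not divisible by 10: 42 − 4 = 38; dropped labels = 2 × 38 = 76.
Actual frame index = 77017 − 76 = 76941.

76941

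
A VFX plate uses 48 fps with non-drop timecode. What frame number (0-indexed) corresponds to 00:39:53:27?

frame 114891

Total seconds to the label: (0 × 3600 + 39 × 60 + 53) = 2393.
Frame index = 2393 × 48 + 27 = 114891.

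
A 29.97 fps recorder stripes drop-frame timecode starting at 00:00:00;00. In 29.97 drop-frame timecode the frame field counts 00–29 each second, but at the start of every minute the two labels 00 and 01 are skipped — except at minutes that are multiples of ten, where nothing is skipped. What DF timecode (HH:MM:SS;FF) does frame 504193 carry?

Ten DF minutes hold 17982 frames, so frame 504193 lies in block 28 (frames 503496–521477) with 697 frames into that block.
The block's first minute is 1800 frames and the rest 1798 each; 697 frames reaches minute 0, so 28 × 18 + 0 × 2 = 504 labels have been skipped so far.
Adding those back, label number 504193 + 504 = 504697 at 30 labels/s is 16823 s + 7 f = 4 h 40 min 23 s frame 7, i.e. 04:40:23;07.

04:40:23;07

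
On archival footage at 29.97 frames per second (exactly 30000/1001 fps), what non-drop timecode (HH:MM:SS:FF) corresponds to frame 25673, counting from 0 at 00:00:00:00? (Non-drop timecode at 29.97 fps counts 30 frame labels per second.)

25673 ÷ 30 = 855 full seconds, remainder 23 frames.
855 s = 0 h 14 min 15 s.
Timecode: 00:14:15:23.

00:14:15:23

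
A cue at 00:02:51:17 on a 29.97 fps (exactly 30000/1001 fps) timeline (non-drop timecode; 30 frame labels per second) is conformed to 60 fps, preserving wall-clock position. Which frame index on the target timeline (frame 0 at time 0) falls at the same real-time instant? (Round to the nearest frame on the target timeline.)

frame 10304

Source frame index: (0×3600 + 2×60 + 51) × 30 + 17 = 5147.
Real time: 5147 / (30000/1001) = 5152147/30000 s.
Target frame: (5152147/30000) × (60) = 5152147/500 ≈ 10304.294 → 10304.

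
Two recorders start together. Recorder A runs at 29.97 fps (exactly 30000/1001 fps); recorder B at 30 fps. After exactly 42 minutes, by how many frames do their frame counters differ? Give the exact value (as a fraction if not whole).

42 min = 2520 s.
A emits 30000/1001 × 2520 = 10800000/143 frames; B emits 30 × 2520 = 75600.
Difference = 10800/143 frames (≈ 75.5245); B is ahead of A.

10800/143 frames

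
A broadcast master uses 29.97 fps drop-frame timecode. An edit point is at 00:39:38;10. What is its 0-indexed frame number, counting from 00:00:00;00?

As if non-drop at 30 labels/s: (0 × 3600 + 39 × 60 + 38) × 30 + 10 = 71350.
Minute boundaries passed: 39; those not divisible by 10: 39 − 3 = 36; dropped labels = 2 × 36 = 72.
Actual frame index = 71350 − 72 = 71278.

71278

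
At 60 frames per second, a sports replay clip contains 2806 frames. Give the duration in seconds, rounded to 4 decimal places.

46.7667 seconds

Running time = 2806 × 1/60 = 1403/30 s ≈ 46.7667 s.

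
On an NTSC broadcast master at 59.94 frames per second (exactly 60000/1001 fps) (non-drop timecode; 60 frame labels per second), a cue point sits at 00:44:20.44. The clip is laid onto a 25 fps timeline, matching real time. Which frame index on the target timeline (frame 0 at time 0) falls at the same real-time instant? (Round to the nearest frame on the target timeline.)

frame 66585

Source frame index: (0×3600 + 44×60 + 20) × 60 + 44 = 159644.
Real time: 159644 / (60000/1001) = 39950911/15000 s.
Target frame: (39950911/15000) × (25) = 39950911/600 ≈ 66584.852 → 66585.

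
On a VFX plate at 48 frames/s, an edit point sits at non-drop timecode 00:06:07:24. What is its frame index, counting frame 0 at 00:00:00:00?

frame 17640

Total seconds to the label: (0 × 3600 + 6 × 60 + 7) = 367.
Frame index = 367 × 48 + 24 = 17640.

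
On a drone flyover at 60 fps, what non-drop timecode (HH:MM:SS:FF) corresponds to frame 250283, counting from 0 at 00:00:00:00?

01:09:31:23

250283 ÷ 60 = 4171 full seconds, remainder 23 frames.
4171 s = 1 h 9 min 31 s.
Timecode: 01:09:31:23.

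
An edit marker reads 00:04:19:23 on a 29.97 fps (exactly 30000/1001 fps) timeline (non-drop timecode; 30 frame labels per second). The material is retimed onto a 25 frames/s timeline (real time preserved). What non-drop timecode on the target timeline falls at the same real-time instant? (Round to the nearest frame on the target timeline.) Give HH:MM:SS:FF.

Source frame index: (0×3600 + 4×60 + 19) × 30 + 23 = 7793.
Real time: 7793 / (30000/1001) = 7800793/30000 s.
Target frame: (7800793/30000) × (25) = 7800793/1200 ≈ 6500.661 → 6501.
At 25 labels/s: frame 6501 → 00:04:20:01.

00:04:20:01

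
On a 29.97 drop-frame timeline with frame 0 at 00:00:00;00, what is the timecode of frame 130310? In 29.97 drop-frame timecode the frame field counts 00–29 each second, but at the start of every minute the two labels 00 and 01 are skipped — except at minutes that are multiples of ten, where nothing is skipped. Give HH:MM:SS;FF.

Each 10-minute DF block holds 10 × 60 × 30 − 9 × 2 = 17982 frames. 130310 ÷ 17982 → 7 full blocks, remainder 4436.
Within the partial block the first minute is 1800 frames and each further minute 1798, so 2 further minute boundaries passed. Total skipped labels = 18 × 7 + 2 × 2 = 130.
Non-drop label index = 130310 + 130 = 130440; at 30 labels/s that is 01:12:28:00, i.e. DF 01:12:28;00.

01:12:28;00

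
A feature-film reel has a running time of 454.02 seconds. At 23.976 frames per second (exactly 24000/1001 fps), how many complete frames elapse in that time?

10885 frames

Frames = 454.02 × 24000/1001 = 1556640/143 ≈ 10885.5944.
Complete frames: 10885.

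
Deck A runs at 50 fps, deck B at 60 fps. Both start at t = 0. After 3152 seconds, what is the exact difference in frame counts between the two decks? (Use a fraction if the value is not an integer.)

A emits 50 × 3152 = 157600 frames; B emits 60 × 3152 = 189120.
Difference = 31520 frames; B is ahead of A.

31520 frames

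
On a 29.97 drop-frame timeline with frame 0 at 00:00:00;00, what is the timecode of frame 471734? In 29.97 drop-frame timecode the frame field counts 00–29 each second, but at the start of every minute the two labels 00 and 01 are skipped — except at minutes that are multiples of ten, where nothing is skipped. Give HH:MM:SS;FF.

04:22:20;06

Ten DF minutes hold 17982 frames, so frame 471734 lies in block 26 (frames 467532–485513) with 4202 frames into that block.
The block's first minute is 1800 frames and the rest 1798 each; 4202 frames reaches minute 2, so 26 × 18 + 2 × 2 = 472 labels have been skipped so far.
Adding those back, label number 471734 + 472 = 472206 at 30 labels/s is 15740 s + 6 f = 4 h 22 min 20 s frame 6, i.e. 04:22:20;06.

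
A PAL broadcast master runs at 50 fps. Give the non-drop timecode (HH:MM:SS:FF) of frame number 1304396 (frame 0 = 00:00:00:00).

07:14:47:46

1304396 ÷ 50 = 26087 full seconds, remainder 46 frames.
26087 s = 7 h 14 min 47 s.
Timecode: 07:14:47:46.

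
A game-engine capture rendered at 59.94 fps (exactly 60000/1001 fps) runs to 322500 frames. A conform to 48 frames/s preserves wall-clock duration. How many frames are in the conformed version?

258258 frames

Target frames = source frames × (target rate / source rate) = 322500 × (48)/(60000/1001) = 322500 × 1001/1250 = 258258.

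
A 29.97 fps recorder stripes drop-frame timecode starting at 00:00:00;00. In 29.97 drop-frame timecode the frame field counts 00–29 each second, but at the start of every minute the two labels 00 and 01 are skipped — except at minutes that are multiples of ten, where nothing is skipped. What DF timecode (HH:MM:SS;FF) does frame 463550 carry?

04:17:47;04

Ten DF minutes hold 17982 frames, so frame 463550 lies in block 25 (frames 449550–467531) with 14000 frames into that block.
The block's first minute is 1800 frames and the rest 1798 each; 14000 frames reaches minute 7, so 25 × 18 + 7 × 2 = 464 labels have been skipped so far.
Adding those back, label number 463550 + 464 = 464014 at 30 labels/s is 15467 s + 4 f = 4 h 17 min 47 s frame 4, i.e. 04:17:47;04.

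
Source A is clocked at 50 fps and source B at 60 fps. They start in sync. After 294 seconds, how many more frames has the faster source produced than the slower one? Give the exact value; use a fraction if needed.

2940 frames

A emits 50 × 294 = 14700 frames; B emits 60 × 294 = 17640.
Difference = 2940 frames; B is ahead of A.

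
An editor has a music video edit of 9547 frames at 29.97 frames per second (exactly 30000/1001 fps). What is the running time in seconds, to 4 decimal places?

Running time = 9547 × 1001/30000 = 9556547/30000 s ≈ 318.5516 s.

318.5516 seconds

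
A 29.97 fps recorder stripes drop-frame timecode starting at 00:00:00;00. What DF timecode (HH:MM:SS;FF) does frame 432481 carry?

04:00:30;13

Ten DF minutes hold 17982 frames, so frame 432481 lies in block 24 (frames 431568–449549) with 913 frames into that block.
The block's first minute is 1800 frames and the rest 1798 each; 913 frames reaches minute 0, so 24 × 18 + 0 × 2 = 432 labels have been skipped so far.
Adding those back, label number 432481 + 432 = 432913 at 30 labels/s is 14430 s + 13 f = 4 h 0 min 30 s frame 13, i.e. 04:00:30;13.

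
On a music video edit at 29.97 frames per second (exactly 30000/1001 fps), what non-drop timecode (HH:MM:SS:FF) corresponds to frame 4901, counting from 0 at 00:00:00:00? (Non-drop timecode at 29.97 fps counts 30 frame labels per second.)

00:02:43:11

4901 ÷ 30 = 163 full seconds, remainder 11 frames.
163 s = 0 h 2 min 43 s.
Timecode: 00:02:43:11.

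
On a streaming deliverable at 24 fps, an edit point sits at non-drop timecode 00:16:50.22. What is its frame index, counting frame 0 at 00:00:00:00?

frame 24262

Total seconds to the label: (0 × 3600 + 16 × 60 + 50) = 1010.
Frame index = 1010 × 24 + 22 = 24262.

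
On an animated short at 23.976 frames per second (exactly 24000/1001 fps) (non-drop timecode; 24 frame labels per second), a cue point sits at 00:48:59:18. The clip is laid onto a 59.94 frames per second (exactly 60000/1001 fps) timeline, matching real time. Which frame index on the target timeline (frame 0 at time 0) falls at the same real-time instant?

frame 176385

Source frame index: (0×3600 + 48×60 + 59) × 24 + 18 = 70554.
Real time: 70554 / (24000/1001) = 11770759/4000 s.
Target frame: (11770759/4000) × (60000/1001) = 176385.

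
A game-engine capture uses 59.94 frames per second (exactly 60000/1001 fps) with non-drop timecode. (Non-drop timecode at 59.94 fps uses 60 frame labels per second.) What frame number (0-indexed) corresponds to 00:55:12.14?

Total seconds to the label: (0 × 3600 + 55 × 60 + 12) = 3312.
Frame index = 3312 × 60 + 14 = 198734.

frame 198734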